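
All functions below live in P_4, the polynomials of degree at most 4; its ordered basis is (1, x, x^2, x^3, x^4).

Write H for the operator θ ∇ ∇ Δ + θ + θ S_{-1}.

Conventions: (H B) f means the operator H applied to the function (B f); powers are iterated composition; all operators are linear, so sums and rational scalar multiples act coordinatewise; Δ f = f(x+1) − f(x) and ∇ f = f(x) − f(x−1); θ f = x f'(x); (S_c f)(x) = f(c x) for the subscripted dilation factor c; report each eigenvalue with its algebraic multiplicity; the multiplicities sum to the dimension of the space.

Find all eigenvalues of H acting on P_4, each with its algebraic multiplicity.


λ = 0 (multiplicity 3), λ = 4 (multiplicity 1), λ = 8 (multiplicity 1)

image of 1: 0
image of x: 0
image of x^2: 4x^2
image of x^3: 0
image of x^4: 8x^4 + 24x
the matrix is upper triangular; its diagonal is (0, 0, 4, 0, 8)
for a triangular matrix the eigenvalues are the diagonal entries, with algebraic multiplicity their repetition count


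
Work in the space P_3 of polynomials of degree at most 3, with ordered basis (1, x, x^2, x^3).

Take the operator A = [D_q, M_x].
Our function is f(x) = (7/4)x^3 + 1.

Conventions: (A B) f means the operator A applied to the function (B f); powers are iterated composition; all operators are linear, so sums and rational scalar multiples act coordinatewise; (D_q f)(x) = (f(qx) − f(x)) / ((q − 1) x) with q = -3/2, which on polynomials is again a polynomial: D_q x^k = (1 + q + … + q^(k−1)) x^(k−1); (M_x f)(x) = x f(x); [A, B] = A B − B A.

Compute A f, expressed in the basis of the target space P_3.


M_x f = (7/4)x^4 + x
D_q M_x f = -(91/32)x^3 + 1
D_q f = (49/16)x^2
M_x D_q f = (49/16)x^3
[D_q, M_x] f = -(189/32)x^3 + 1

g(x) = -(189/32)x^3 + 1


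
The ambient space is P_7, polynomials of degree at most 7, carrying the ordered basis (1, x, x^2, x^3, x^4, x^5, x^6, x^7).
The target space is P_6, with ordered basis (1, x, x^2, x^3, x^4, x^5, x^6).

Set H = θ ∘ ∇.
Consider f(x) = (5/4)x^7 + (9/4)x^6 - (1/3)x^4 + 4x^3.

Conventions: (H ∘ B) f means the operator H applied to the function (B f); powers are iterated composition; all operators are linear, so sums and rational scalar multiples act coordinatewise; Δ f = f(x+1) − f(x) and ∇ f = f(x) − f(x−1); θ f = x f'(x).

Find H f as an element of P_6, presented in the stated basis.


g(x) = (105/2)x^6 - (255/4)x^5 + 40x^4 - (1/4)x^3 + 13x^2 - (103/12)x

∇ f = (35/4)x^6 - (51/4)x^5 + 10x^4 - (1/12)x^3 + (13/2)x^2 - (103/12)x + 10/3
θ ∇ f = (105/2)x^6 - (255/4)x^5 + 40x^4 - (1/4)x^3 + 13x^2 - (103/12)x


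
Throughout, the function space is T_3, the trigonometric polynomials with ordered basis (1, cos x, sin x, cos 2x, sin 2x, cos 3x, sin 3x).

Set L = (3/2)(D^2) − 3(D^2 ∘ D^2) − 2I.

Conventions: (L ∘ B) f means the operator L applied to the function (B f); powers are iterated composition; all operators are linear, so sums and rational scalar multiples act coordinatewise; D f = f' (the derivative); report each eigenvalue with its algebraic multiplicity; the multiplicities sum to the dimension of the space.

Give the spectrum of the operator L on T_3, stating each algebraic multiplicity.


image of 1: -2
image of cos x: -(13/2)cos x
image of sin x: -(13/2)sin x
image of cos 2x: -56cos 2x
image of sin 2x: -56sin 2x
image of cos 3x: -(517/2)cos 3x
image of sin 3x: -(517/2)sin 3x
the matrix is diagonal; its diagonal is (-2, -13/2, -13/2, -56, -56, -517/2, -517/2)
for a triangular matrix the eigenvalues are the diagonal entries, with algebraic multiplicity their repetition count

λ = -517/2 (multiplicity 2), λ = -56 (multiplicity 2), λ = -13/2 (multiplicity 2), λ = -2 (multiplicity 1)


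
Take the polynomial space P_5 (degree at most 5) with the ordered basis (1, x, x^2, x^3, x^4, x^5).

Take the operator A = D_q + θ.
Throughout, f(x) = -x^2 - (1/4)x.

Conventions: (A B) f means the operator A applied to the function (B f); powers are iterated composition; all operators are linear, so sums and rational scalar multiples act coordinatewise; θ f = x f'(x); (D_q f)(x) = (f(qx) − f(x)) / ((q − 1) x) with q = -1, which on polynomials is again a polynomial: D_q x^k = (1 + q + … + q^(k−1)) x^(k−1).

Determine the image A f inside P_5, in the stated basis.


the image equals g(x) = -2x^2 - (1/4)x - 1/4

D_q f = -1/4
θ f = -2x^2 - (1/4)x
(D_q + θ) f = -2x^2 - (1/4)x - 1/4


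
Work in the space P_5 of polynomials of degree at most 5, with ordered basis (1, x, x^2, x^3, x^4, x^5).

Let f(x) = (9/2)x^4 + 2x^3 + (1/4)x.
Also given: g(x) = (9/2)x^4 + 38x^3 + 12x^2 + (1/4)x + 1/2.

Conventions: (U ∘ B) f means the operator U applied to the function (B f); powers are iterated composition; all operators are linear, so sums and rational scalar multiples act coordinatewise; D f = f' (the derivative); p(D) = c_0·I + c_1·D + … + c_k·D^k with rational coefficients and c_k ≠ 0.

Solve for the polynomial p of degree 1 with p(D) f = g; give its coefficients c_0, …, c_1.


c_0 = 1, c_1 = 2

D^0 f = (9/2)x^4 + 2x^3 + (1/4)x
D^1 f = 18x^3 + 6x^2 + 1/4
matching coefficients of g against c_0 f + c_1 Df + … from the top degree down determines the c_i
solution: c_0 = 1, c_1 = 2


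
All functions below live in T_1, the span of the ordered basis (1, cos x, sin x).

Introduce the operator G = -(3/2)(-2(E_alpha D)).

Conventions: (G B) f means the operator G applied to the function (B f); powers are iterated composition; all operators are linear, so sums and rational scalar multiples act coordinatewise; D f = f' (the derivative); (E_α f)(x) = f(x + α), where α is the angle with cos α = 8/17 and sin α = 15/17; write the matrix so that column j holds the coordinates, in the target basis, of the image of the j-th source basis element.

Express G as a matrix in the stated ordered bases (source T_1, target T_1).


the matrix is [[0, 0, 0]; [0, -45/17, 24/17]; [0, -24/17, -45/17]] (rows listed top to bottom)

image of 1: 0
image of cos x: -(45/17)cos x - (24/17)sin x
image of sin x: (24/17)cos x - (45/17)sin x
each image's coordinates form column j of the matrix


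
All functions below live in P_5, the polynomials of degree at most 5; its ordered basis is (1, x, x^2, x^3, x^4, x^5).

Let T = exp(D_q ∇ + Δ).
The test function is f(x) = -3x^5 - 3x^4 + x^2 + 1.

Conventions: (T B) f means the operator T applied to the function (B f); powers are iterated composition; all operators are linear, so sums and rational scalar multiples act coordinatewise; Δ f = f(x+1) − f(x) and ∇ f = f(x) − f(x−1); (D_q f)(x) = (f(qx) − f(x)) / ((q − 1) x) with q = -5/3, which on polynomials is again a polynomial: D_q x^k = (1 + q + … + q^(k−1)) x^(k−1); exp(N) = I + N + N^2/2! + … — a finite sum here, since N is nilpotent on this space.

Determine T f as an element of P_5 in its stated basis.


order-1 term: -15x^4 - (38/9)x^3 - 10x^2 - 17x
order-2 term: -30x^3 - (344/3)x^2 - (649/9)x - 511/9
order-3 term: -30x^2 - (778/9)x - 3205/27
order-4 term: -15x - 397/9
order-5 term: -3
the series for exp(D_q ∇ + Δ) f terminates at order 5
exp(D_q ∇ + Δ) f = -3x^5 - 18x^4 - (308/9)x^3 - (461/3)x^2 - (1715/9)x - 5983/27

g(x) = -3x^5 - 18x^4 - (308/9)x^3 - (461/3)x^2 - (1715/9)x - 5983/27


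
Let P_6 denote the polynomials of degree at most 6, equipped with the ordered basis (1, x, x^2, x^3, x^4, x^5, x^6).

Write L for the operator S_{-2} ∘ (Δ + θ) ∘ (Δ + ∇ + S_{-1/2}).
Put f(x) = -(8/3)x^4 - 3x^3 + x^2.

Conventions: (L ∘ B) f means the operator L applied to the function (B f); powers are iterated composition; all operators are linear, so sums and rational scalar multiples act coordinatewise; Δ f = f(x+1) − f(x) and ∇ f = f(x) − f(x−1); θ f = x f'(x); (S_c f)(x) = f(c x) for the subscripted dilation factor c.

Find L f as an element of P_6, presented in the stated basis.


the image equals g(x) = -(32/3)x^4 + (1525/3)x^3 - (795/2)x^2 + (931/4)x - 1349/24

Δ f = -(32/3)x^3 - 25x^2 - (53/3)x - 14/3
∇ f = -(32/3)x^3 + 7x^2 + (1/3)x - 4/3
S_{-1/2} f = -(1/6)x^4 + (3/8)x^3 + (1/4)x^2
(Δ + ∇ + S_{-1/2}) f = -(1/6)x^4 - (503/24)x^3 - (71/4)x^2 - (52/3)x - 6
Δ (Δ + ∇ + S_{-1/2}) f = -(2/3)x^3 - (511/8)x^2 - (2377/24)x - 1349/24
θ (Δ + ∇ + S_{-1/2}) f = -(2/3)x^4 - (503/8)x^3 - (71/2)x^2 - (52/3)x
(Δ + θ) (Δ + ∇ + S_{-1/2}) f = -(2/3)x^4 - (1525/24)x^3 - (795/8)x^2 - (931/8)x - 1349/24
S_{-2} (Δ + θ) (Δ + ∇ + S_{-1/2}) f = -(32/3)x^4 + (1525/3)x^3 - (795/2)x^2 + (931/4)x - 1349/24


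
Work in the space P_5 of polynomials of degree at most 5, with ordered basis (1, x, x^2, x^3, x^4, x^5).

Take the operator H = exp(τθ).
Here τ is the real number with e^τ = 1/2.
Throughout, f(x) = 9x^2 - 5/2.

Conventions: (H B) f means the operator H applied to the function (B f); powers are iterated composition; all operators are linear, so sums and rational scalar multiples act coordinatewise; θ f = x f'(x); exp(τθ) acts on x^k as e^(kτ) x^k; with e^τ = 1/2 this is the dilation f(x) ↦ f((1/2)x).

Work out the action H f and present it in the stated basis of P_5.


exp(τθ) x^k = e^(kτ) x^k; with e^τ = 1/2 this sends x^k to (1/2)^k x^k
x^2 ↦ 1/4 x^2
applying this coordinatewise to f: exp(τθ) f = (9/4)x^2 - 5/2

the result is g(x) = (9/4)x^2 - 5/2


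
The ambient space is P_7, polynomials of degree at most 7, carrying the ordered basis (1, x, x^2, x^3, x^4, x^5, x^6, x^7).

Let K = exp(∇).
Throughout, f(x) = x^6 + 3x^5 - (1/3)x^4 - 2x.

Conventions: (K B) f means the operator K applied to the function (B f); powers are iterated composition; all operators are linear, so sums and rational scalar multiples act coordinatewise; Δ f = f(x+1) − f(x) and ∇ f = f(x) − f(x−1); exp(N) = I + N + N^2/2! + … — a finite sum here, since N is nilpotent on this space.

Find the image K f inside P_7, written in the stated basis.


order-1 term: 6x^5 - (34/3)x^3 + 17x^2 - (31/3)x + 1/3
order-2 term: 15x^4 - 30x^3 + 13x^2 + 19x - 49/3
order-3 term: 20x^3 - 60x^2 + (176/3)x - 13
order-4 term: 15x^2 - 45x + 104/3
order-5 term: 6x - 12
order-6 term: 1
the series for exp(∇) f terminates at order 6
exp(∇) f = x^6 + 9x^5 + (44/3)x^4 - (64/3)x^3 - 15x^2 + (79/3)x - 16/3

g(x) = x^6 + 9x^5 + (44/3)x^4 - (64/3)x^3 - 15x^2 + (79/3)x - 16/3


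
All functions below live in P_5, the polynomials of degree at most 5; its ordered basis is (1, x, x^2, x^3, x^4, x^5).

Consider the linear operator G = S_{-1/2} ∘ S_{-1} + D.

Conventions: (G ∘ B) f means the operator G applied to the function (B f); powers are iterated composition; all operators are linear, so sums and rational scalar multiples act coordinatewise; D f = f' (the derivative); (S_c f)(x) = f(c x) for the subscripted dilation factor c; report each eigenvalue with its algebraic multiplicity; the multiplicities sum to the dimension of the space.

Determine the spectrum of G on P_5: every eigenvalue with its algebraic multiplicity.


λ = 1/32 (multiplicity 1), λ = 1/16 (multiplicity 1), λ = 1/8 (multiplicity 1), λ = 1/4 (multiplicity 1), λ = 1/2 (multiplicity 1), λ = 1 (multiplicity 1)

image of 1: 1
image of x: (1/2)x + 1
image of x^2: (1/4)x^2 + 2x
image of x^3: (1/8)x^3 + 3x^2
image of x^4: (1/16)x^4 + 4x^3
image of x^5: (1/32)x^5 + 5x^4
the matrix is upper triangular; its diagonal is (1, 1/2, 1/4, 1/8, 1/16, 1/32)
for a triangular matrix the eigenvalues are the diagonal entries, with algebraic multiplicity their repetition count


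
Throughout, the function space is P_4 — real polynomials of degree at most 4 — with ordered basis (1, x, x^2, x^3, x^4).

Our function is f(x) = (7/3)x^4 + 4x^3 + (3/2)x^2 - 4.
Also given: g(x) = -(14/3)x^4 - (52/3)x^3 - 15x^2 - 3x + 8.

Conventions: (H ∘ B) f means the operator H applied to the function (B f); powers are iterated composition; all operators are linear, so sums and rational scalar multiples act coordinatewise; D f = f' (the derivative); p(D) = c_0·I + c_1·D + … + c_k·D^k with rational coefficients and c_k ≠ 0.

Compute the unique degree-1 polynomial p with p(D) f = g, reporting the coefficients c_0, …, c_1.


D^0 f = (7/3)x^4 + 4x^3 + (3/2)x^2 - 4
D^1 f = (28/3)x^3 + 12x^2 + 3x
matching coefficients of g against c_0 f + c_1 Df + … from the top degree down determines the c_i
solution: c_0 = -2, c_1 = -1

c_0 = -2, c_1 = -1


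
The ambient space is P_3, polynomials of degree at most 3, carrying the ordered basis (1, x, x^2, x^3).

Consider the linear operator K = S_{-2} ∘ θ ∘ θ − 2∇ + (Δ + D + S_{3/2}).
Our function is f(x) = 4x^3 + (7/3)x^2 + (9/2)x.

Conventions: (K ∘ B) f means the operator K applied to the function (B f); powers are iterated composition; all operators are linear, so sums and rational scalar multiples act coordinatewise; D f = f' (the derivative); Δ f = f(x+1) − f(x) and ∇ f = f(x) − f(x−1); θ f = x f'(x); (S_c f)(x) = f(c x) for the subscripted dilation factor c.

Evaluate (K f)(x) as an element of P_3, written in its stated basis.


θ f = 12x^3 + (14/3)x^2 + (9/2)x
θ θ f = 36x^3 + (28/3)x^2 + (9/2)x
S_{-2} θ θ f = -288x^3 + (112/3)x^2 - 9x
∇ f = 12x^2 - (22/3)x + 37/6
(-2∇) f = -24x^2 + (44/3)x - 37/3
Δ f = 12x^2 + (50/3)x + 65/6
D f = 12x^2 + (14/3)x + 9/2
S_{3/2} f = (27/2)x^3 + (21/4)x^2 + (27/4)x
(Δ + D + S_{3/2}) f = (27/2)x^3 + (117/4)x^2 + (337/12)x + 46/3
(S_{-2} ∘ θ ∘ θ − 2∇ + (Δ + D + S_{3/2})) f = -(549/2)x^3 + (511/12)x^2 + (135/4)x + 3

the image equals g(x) = -(549/2)x^3 + (511/12)x^2 + (135/4)x + 3


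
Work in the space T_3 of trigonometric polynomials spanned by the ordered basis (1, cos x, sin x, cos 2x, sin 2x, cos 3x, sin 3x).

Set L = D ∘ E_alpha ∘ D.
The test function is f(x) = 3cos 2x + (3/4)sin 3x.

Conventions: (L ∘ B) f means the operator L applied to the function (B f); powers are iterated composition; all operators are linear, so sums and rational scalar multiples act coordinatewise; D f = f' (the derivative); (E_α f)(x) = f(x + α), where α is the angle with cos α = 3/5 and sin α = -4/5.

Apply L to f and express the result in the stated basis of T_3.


D f = -6sin 2x + (9/4)cos 3x
E_alpha D f = (144/25)cos 2x + (42/25)sin 2x - (1053/500)cos 3x + (99/125)sin 3x
D (E_alpha ∘ D) f = (84/25)cos 2x - (288/25)sin 2x + (297/125)cos 3x + (3159/500)sin 3x

g(x) = (84/25)cos 2x - (288/25)sin 2x + (297/125)cos 3x + (3159/500)sin 3x


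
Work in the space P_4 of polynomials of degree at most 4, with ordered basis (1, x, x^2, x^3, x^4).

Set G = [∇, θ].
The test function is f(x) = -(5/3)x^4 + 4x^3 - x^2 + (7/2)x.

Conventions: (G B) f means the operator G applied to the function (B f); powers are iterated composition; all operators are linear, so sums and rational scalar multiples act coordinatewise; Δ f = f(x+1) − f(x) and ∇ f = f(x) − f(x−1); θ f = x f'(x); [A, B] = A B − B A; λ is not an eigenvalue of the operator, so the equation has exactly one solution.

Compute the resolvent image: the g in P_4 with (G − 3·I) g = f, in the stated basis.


write g with unknown coordinates in the stated basis and equate coefficients in (G − 3·I) g = f
solving from the highest basis element down gives g = (5/9)x^4 - (16/27)x^3 - (67/27)x^2 + (95/162)x + 251/486
check: G g = (20/9)x^3 - (76/9)x^2 + (142/27)x + 251/162
so G g − 3·g = -(5/3)x^4 + 4x^3 - x^2 + (7/2)x = f ✓

the image equals g(x) = (5/9)x^4 - (16/27)x^3 - (67/27)x^2 + (95/162)x + 251/486


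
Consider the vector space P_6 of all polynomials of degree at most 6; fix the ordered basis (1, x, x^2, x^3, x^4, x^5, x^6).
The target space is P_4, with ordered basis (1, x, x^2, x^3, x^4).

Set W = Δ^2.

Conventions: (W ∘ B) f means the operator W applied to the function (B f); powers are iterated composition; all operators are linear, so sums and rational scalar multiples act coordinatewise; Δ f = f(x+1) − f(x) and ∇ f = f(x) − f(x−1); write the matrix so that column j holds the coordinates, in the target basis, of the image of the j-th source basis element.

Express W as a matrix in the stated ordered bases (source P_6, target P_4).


the matrix is [[0, 0, 2, 6, 14, 30, 62]; [0, 0, 0, 6, 24, 70, 180]; [0, 0, 0, 0, 12, 60, 210]; [0, 0, 0, 0, 0, 20, 120]; [0, 0, 0, 0, 0, 0, 30]] (rows listed top to bottom)

image of 1: 0
image of x: 0
image of x^2: 2
image of x^3: 6x + 6
image of x^4: 12x^2 + 24x + 14
image of x^5: 20x^3 + 60x^2 + 70x + 30
image of x^6: 30x^4 + 120x^3 + 210x^2 + 180x + 62
each image's coordinates form column j of the matrix


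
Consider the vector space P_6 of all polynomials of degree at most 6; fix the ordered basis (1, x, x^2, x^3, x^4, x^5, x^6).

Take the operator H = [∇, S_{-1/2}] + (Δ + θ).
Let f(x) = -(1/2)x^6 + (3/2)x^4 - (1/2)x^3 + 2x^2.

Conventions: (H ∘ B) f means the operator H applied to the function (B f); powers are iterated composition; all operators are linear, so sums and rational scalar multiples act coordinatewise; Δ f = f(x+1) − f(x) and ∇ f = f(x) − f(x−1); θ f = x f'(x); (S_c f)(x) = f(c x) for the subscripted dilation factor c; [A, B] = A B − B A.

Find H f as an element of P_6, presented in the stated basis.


the image equals g(x) = -3x^6 - (201/64)x^5 - (237/128)x^4 - (185/32)x^3 + (575/128)x^2 + (697/64)x + 701/128

S_{-1/2} f = -(1/128)x^6 + (3/32)x^4 + (1/16)x^3 + (1/2)x^2
∇ S_{-1/2} f = -(3/64)x^5 + (15/128)x^4 + (7/32)x^3 - (33/128)x^2 + (73/64)x - 67/128
∇ f = -3x^5 + (15/2)x^4 - 4x^3 - 3x^2 + (17/2)x - 7/2
S_{-1/2} ∇ f = (3/32)x^5 + (15/32)x^4 + (1/2)x^3 - (3/4)x^2 - (17/4)x - 7/2
[∇, S_{-1/2}] f = -(9/64)x^5 - (45/128)x^4 - (9/32)x^3 + (63/128)x^2 + (345/64)x + 381/128
Δ f = -3x^5 - (15/2)x^4 - 4x^3 + (11/2)x + 5/2
θ f = -3x^6 + 6x^4 - (3/2)x^3 + 4x^2
(Δ + θ) f = -3x^6 - 3x^5 - (3/2)x^4 - (11/2)x^3 + 4x^2 + (11/2)x + 5/2
([∇, S_{-1/2}] + (Δ + θ)) f = -3x^6 - (201/64)x^5 - (237/128)x^4 - (185/32)x^3 + (575/128)x^2 + (697/64)x + 701/128


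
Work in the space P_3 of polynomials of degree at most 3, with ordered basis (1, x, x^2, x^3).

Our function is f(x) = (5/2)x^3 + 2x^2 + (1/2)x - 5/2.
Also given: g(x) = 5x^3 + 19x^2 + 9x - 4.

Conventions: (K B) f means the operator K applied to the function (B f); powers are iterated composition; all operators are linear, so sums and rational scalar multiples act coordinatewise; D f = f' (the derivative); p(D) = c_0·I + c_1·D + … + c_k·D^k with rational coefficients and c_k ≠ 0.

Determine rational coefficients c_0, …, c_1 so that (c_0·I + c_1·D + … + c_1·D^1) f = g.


p(D) = 2·I + 2·D, i.e. c_0 = 2, c_1 = 2

D^0 f = (5/2)x^3 + 2x^2 + (1/2)x - 5/2
D^1 f = (15/2)x^2 + 4x + 1/2
matching coefficients of g against c_0 f + c_1 Df + … from the top degree down determines the c_i
solution: c_0 = 2, c_1 = 2


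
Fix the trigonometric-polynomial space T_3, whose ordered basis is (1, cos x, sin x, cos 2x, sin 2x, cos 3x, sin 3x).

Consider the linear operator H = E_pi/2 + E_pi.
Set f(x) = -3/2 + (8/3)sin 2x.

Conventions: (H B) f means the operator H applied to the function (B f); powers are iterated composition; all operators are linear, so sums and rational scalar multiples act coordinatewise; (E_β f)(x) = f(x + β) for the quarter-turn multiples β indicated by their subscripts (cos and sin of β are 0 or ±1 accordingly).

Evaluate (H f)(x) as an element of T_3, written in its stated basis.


E_pi/2 f = -3/2 - (8/3)sin 2x
E_pi f = -3/2 + (8/3)sin 2x
(E_pi/2 + E_pi) f = -3

the image equals g(x) = -3


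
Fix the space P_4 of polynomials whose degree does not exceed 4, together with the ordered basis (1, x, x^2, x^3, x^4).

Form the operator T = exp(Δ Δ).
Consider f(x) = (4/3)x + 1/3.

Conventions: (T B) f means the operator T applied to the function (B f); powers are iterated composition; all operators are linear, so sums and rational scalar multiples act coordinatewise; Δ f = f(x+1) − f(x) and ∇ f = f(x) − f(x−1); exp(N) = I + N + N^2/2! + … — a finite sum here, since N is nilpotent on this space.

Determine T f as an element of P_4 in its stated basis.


the series for exp(Δ Δ) f terminates at order 0
exp(Δ Δ) f = (4/3)x + 1/3

the result is g(x) = (4/3)x + 1/3


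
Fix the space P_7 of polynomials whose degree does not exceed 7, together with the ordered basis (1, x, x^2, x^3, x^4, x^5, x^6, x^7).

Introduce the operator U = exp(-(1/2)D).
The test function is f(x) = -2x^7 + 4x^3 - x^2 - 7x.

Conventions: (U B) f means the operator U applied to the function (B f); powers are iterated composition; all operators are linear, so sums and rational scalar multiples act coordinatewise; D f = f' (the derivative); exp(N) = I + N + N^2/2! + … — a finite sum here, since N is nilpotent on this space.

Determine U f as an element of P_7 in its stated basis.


the result is g(x) = -2x^7 + 7x^6 - (21/2)x^5 + (35/4)x^4 - (3/8)x^3 - (91/16)x^2 - (103/32)x + 177/64

order-1 term: 7x^6 - 6x^2 + x + 7/2
order-2 term: -(21/2)x^5 + 3x - 1/4
order-3 term: (35/4)x^4 - 1/2
order-4 term: -(35/8)x^3
order-5 term: (21/16)x^2
order-6 term: -(7/32)x
order-7 term: 1/64
the series for exp(-(1/2)D) f terminates at order 7
exp(-(1/2)D) f = -2x^7 + 7x^6 - (21/2)x^5 + (35/4)x^4 - (3/8)x^3 - (91/16)x^2 - (103/32)x + 177/64


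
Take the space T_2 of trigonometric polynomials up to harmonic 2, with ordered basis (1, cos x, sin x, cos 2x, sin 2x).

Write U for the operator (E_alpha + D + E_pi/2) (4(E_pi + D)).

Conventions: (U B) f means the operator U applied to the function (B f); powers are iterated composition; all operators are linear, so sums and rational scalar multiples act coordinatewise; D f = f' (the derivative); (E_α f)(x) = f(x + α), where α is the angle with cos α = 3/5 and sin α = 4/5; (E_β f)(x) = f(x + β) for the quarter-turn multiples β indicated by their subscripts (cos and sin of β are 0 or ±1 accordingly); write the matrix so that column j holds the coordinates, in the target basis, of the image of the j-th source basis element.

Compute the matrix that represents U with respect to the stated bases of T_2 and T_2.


image of 1: 8
image of cos x: -(68/5)cos x + (44/5)sin x
image of sin x: -(44/5)cos x - (68/5)sin x
image of cos 2x: -(144/5)cos 2x - (8/5)sin 2x
image of sin 2x: (8/5)cos 2x - (144/5)sin 2x
each image's coordinates form column j of the matrix

the matrix is [[8, 0, 0, 0, 0]; [0, -68/5, -44/5, 0, 0]; [0, 44/5, -68/5, 0, 0]; [0, 0, 0, -144/5, 8/5]; [0, 0, 0, -8/5, -144/5]] (rows listed top to bottom)


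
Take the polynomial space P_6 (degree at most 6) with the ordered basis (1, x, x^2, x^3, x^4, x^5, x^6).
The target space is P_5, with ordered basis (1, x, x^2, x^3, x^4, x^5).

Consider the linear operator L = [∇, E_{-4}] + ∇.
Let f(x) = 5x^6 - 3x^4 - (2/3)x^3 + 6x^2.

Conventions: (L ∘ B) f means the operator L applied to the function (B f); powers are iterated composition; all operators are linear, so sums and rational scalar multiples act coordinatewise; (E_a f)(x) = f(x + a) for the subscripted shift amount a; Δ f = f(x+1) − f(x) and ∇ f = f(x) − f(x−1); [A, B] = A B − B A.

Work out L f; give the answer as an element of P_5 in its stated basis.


E_{-4} f = 5x^6 - 120x^5 + 1197x^4 - (19058/3)x^3 + 18926x^2 - 30032x + 59552/3
∇ E_{-4} f = 30x^5 - 675x^4 + 6088x^3 - 27515x^2 + 62328x - 169898/3
∇ f = 30x^5 - 75x^4 + 88x^3 - 59x^2 + 32x - 26/3
E_{-4} ∇ f = 30x^5 - 675x^4 + 6088x^3 - 27515x^2 + 62328x - 169898/3
[∇, E_{-4}] f = 0
∇ f = 30x^5 - 75x^4 + 88x^3 - 59x^2 + 32x - 26/3
([∇, E_{-4}] + ∇) f = 30x^5 - 75x^4 + 88x^3 - 59x^2 + 32x - 26/3

the result is g(x) = 30x^5 - 75x^4 + 88x^3 - 59x^2 + 32x - 26/3


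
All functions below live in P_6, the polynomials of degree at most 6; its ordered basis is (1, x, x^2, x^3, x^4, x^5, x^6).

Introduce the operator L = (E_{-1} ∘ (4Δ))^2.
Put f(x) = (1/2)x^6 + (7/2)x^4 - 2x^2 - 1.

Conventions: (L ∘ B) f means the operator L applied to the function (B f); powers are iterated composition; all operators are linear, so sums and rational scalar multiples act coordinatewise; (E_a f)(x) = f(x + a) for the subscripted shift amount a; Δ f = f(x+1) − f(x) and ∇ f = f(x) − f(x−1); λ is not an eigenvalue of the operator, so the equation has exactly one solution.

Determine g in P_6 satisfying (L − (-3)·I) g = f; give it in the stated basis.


write g with unknown coordinates in the stated basis and equate coefficients in (L − (-3)·I) g = f
solving from the highest basis element down gives g = (1/6)x^6 - (51/2)x^4 + (320/3)x^3 + (4334/3)x^2 - (19552/3)x - 91331/9
check: L g = 80x^4 - 320x^3 - 4336x^2 + 19552x + 91328/3
so L g − (-3)·g = (1/2)x^6 + (7/2)x^4 - 2x^2 - 1 = f ✓

the result is g(x) = (1/6)x^6 - (51/2)x^4 + (320/3)x^3 + (4334/3)x^2 - (19552/3)x - 91331/9


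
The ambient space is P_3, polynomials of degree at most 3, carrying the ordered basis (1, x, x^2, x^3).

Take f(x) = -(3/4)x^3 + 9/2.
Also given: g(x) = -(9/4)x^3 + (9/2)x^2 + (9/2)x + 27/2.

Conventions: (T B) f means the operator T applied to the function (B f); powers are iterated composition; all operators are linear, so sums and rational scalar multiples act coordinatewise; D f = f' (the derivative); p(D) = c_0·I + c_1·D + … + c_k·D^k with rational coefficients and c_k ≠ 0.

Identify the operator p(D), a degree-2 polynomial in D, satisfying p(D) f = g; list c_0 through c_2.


c_0 = 3, c_1 = -2, c_2 = -1

D^0 f = -(3/4)x^3 + 9/2
D^1 f = -(9/4)x^2
D^2 f = -(9/2)x
matching coefficients of g against c_0 f + c_1 Df + … from the top degree down determines the c_i
solution: c_0 = 3, c_1 = -2, c_2 = -1


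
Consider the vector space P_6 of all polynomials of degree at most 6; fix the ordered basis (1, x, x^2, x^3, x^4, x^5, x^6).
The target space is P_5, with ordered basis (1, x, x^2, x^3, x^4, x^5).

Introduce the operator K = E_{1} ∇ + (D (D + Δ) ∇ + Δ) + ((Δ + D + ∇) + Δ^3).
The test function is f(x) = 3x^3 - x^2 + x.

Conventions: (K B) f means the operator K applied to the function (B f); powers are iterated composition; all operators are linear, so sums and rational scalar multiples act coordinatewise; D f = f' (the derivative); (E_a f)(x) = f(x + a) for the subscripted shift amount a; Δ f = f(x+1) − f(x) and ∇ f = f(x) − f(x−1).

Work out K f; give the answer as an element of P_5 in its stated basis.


g(x) = 45x^2 + 8x + 69

∇ f = 9x^2 - 11x + 5
E_{1} ∇ f = 9x^2 + 7x + 3
∇ f = 9x^2 - 11x + 5
D ∇ f = 18x - 11
Δ ∇ f = 18x - 2
(D + Δ) ∇ f = 36x - 13
D (D + Δ) ∇ f = 36
Δ f = 9x^2 + 7x + 3
(D (D + Δ) ∇ + Δ) f = 9x^2 + 7x + 39
Δ f = 9x^2 + 7x + 3
D f = 9x^2 - 2x + 1
∇ f = 9x^2 - 11x + 5
(Δ + D + ∇) f = 27x^2 - 6x + 9
Δ f = 9x^2 + 7x + 3
Δ Δ f = 18x + 16
Δ Δ Δ f = 18
((Δ + D + ∇) + Δ^3) f = 27x^2 - 6x + 27
(E_{1} ∇ + (D (D + Δ) ∇ + Δ) + ((Δ + D + ∇) + Δ^3)) f = 45x^2 + 8x + 69


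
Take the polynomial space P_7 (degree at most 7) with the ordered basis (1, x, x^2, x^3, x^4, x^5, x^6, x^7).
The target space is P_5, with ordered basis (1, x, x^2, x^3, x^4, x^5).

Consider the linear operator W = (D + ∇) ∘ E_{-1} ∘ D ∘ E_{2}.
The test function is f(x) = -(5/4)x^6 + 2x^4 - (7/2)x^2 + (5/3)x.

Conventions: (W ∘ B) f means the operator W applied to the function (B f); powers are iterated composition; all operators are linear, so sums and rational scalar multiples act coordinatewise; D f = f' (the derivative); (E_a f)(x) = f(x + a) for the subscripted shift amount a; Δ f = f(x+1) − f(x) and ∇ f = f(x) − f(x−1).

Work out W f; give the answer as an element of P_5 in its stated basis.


the result is g(x) = -75x^4 - 225x^3 - 252x^2 - (231/2)x - 27

E_{2} f = -(5/4)x^6 - 15x^5 - 73x^4 - 184x^3 - (511/2)x^2 - (565/3)x - 176/3
D E_{2} f = -(15/2)x^5 - 75x^4 - 292x^3 - 552x^2 - 511x - 565/3
E_{-1} D E_{2} f = -(15/2)x^5 - (75/2)x^4 - 67x^3 - 51x^2 - (41/2)x - 29/6
D (E_{-1} ∘ D) E_{2} f = -(75/2)x^4 - 150x^3 - 201x^2 - 102x - 41/2
∇ (E_{-1} ∘ D) E_{2} f = -(75/2)x^4 - 75x^3 - 51x^2 - (27/2)x - 13/2
(D + ∇) (E_{-1} ∘ D) E_{2} f = -75x^4 - 225x^3 - 252x^2 - (231/2)x - 27


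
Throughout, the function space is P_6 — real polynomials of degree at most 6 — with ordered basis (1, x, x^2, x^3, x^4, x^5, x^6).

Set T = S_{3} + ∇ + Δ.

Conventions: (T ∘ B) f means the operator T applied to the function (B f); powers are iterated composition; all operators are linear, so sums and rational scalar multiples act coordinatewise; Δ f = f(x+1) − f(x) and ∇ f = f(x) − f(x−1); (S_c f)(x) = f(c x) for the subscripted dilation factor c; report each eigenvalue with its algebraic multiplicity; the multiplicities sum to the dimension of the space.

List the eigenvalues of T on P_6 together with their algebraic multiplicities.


image of 1: 1
image of x: 3x + 2
image of x^2: 9x^2 + 4x
image of x^3: 27x^3 + 6x^2 + 2
image of x^4: 81x^4 + 8x^3 + 8x
image of x^5: 243x^5 + 10x^4 + 20x^2 + 2
image of x^6: 729x^6 + 12x^5 + 40x^3 + 12x
the matrix is upper triangular; its diagonal is (1, 3, 9, 27, 81, 243, 729)
for a triangular matrix the eigenvalues are the diagonal entries, with algebraic multiplicity their repetition count

λ = 1 (multiplicity 1), λ = 3 (multiplicity 1), λ = 9 (multiplicity 1), λ = 27 (multiplicity 1), λ = 81 (multiplicity 1), λ = 243 (multiplicity 1), λ = 729 (multiplicity 1)


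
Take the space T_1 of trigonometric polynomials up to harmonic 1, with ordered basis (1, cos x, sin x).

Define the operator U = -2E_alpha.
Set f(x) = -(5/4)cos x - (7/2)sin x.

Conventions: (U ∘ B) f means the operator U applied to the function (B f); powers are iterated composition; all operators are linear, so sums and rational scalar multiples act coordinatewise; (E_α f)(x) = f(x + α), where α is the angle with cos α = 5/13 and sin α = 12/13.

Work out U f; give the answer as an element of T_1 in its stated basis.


the result is g(x) = (193/26)cos x + (5/13)sin x

E_alpha f = -(193/52)cos x - (5/26)sin x
(-2E_alpha) f = (193/26)cos x + (5/13)sin x


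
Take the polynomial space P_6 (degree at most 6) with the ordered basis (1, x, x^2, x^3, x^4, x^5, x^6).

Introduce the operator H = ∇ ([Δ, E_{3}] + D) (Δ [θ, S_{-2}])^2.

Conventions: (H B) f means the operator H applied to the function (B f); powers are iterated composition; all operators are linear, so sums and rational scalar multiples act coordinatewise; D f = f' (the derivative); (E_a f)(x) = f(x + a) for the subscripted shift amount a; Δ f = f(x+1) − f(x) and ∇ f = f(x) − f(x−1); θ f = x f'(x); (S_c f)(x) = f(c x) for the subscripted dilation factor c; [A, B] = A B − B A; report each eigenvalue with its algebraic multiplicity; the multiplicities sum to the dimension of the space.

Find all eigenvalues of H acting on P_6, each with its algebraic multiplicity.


image of 1: 0
image of x: 0
image of x^2: 0
image of x^3: 0
image of x^4: 0
image of x^5: 0
image of x^6: 0
the matrix is upper triangular; its diagonal is (0, 0, 0, 0, 0, 0, 0)
for a triangular matrix the eigenvalues are the diagonal entries, with algebraic multiplicity their repetition count

λ = 0 (multiplicity 7)


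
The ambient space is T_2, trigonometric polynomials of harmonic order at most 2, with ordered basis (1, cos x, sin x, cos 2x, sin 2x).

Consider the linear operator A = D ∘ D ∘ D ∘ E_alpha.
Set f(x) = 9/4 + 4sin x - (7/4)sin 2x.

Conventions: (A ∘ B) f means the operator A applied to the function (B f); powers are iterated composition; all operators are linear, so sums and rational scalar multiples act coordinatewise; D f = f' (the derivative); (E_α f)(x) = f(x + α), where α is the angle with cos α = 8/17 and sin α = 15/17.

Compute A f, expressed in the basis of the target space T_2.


E_alpha f = 9/4 + (60/17)cos x + (32/17)sin x - (420/289)cos 2x + (1127/1156)sin 2x
D E_alpha f = (32/17)cos x - (60/17)sin x + (1127/578)cos 2x + (840/289)sin 2x
D D E_alpha f = -(60/17)cos x - (32/17)sin x + (1680/289)cos 2x - (1127/289)sin 2x
D (D ∘ D ∘ E_alpha) f = -(32/17)cos x + (60/17)sin x - (2254/289)cos 2x - (3360/289)sin 2x

g(x) = -(32/17)cos x + (60/17)sin x - (2254/289)cos 2x - (3360/289)sin 2x


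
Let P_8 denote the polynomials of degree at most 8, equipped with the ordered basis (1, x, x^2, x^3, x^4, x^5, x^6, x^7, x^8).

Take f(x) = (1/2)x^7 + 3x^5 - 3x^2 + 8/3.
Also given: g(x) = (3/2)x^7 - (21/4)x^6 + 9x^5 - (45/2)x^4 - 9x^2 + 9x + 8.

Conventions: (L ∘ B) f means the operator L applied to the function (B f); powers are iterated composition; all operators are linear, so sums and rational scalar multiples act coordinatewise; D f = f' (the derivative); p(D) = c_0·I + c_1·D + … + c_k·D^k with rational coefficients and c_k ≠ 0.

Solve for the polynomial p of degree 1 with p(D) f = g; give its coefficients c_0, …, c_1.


p(D) = 3·I − (3/2)·D, i.e. c_0 = 3, c_1 = -3/2

D^0 f = (1/2)x^7 + 3x^5 - 3x^2 + 8/3
D^1 f = (7/2)x^6 + 15x^4 - 6x
matching coefficients of g against c_0 f + c_1 Df + … from the top degree down determines the c_i
solution: c_0 = 3, c_1 = -3/2


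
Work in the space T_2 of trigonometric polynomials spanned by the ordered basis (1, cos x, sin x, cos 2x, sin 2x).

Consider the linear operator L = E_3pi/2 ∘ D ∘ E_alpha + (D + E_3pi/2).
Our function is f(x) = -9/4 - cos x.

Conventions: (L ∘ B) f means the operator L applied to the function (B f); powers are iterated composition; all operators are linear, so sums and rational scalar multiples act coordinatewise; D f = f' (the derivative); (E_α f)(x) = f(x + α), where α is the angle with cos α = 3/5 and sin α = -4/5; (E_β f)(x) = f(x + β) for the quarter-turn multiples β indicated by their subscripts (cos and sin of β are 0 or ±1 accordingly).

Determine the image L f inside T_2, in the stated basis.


E_alpha f = -9/4 - (3/5)cos x - (4/5)sin x
D E_alpha f = -(4/5)cos x + (3/5)sin x
E_3pi/2 D E_alpha f = -(3/5)cos x - (4/5)sin x
D f = sin x
E_3pi/2 f = -9/4 - sin x
(D + E_3pi/2) f = -9/4
(E_3pi/2 ∘ D ∘ E_alpha + (D + E_3pi/2)) f = -9/4 - (3/5)cos x - (4/5)sin x

g(x) = -9/4 - (3/5)cos x - (4/5)sin x


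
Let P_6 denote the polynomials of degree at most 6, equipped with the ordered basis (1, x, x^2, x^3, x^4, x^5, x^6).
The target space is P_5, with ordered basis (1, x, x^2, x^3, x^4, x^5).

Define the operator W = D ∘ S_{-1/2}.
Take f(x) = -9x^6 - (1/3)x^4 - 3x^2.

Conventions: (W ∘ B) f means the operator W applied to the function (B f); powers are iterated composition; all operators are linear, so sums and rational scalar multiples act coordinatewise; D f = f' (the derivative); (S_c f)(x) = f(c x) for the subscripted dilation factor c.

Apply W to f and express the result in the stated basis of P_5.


S_{-1/2} f = -(9/64)x^6 - (1/48)x^4 - (3/4)x^2
D S_{-1/2} f = -(27/32)x^5 - (1/12)x^3 - (3/2)x

the result is g(x) = -(27/32)x^5 - (1/12)x^3 - (3/2)x


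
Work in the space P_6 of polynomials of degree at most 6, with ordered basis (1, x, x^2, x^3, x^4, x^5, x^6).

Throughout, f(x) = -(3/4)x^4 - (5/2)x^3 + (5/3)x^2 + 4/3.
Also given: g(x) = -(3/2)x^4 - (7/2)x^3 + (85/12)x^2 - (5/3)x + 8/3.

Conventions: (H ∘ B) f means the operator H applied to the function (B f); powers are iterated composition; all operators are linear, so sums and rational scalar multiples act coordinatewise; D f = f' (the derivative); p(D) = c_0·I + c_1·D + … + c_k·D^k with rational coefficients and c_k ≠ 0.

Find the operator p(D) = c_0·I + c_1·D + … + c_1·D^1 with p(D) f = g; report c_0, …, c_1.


D^0 f = -(3/4)x^4 - (5/2)x^3 + (5/3)x^2 + 4/3
D^1 f = -3x^3 - (15/2)x^2 + (10/3)x
matching coefficients of g against c_0 f + c_1 Df + … from the top degree down determines the c_i
solution: c_0 = 2, c_1 = -1/2

p(D) = 2·I − (1/2)·D, i.e. c_0 = 2, c_1 = -1/2


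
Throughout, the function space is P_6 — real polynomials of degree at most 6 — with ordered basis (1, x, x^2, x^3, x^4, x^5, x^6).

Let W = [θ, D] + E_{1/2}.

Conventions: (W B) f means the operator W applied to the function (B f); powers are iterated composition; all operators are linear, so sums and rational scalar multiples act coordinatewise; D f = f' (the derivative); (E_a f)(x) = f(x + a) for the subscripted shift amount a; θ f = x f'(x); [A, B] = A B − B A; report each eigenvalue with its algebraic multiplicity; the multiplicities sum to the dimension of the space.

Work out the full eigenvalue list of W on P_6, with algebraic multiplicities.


image of 1: 1
image of x: x - 1/2
image of x^2: x^2 - x + 1/4
image of x^3: x^3 - (3/2)x^2 + (3/4)x + 1/8
image of x^4: x^4 - 2x^3 + (3/2)x^2 + (1/2)x + 1/16
image of x^5: x^5 - (5/2)x^4 + (5/2)x^3 + (5/4)x^2 + (5/16)x + 1/32
image of x^6: x^6 - 3x^5 + (15/4)x^4 + (5/2)x^3 + (15/16)x^2 + (3/16)x + 1/64
the matrix is upper triangular; its diagonal is (1, 1, 1, 1, 1, 1, 1)
for a triangular matrix the eigenvalues are the diagonal entries, with algebraic multiplicity their repetition count

λ = 1 (multiplicity 7)


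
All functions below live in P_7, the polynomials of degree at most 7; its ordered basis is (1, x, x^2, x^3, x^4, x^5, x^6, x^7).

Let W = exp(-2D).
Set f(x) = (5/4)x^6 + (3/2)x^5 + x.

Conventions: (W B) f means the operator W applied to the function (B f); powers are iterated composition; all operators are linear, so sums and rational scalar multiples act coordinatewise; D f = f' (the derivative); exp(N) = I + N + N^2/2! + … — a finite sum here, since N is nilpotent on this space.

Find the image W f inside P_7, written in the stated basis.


the image equals g(x) = (5/4)x^6 - (27/2)x^5 + 60x^4 - 140x^3 + 180x^2 - 119x + 30

order-1 term: -15x^5 - 15x^4 - 2
order-2 term: 75x^4 + 60x^3
order-3 term: -200x^3 - 120x^2
order-4 term: 300x^2 + 120x
order-5 term: -240x - 48
order-6 term: 80
the series for exp(-2D) f terminates at order 6
exp(-2D) f = (5/4)x^6 - (27/2)x^5 + 60x^4 - 140x^3 + 180x^2 - 119x + 30


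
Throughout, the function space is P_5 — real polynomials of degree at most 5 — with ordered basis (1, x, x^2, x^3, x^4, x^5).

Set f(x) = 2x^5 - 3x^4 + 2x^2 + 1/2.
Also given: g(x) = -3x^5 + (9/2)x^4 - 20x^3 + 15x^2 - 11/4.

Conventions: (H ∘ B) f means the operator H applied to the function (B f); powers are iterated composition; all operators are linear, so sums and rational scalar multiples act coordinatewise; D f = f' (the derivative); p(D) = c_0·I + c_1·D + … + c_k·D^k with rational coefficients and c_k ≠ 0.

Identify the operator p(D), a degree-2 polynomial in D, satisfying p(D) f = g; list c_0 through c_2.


D^0 f = 2x^5 - 3x^4 + 2x^2 + 1/2
D^1 f = 10x^4 - 12x^3 + 4x
D^2 f = 40x^3 - 36x^2 + 4
matching coefficients of g against c_0 f + c_1 Df + … from the top degree down determines the c_i
solution: c_0 = -3/2, c_1 = 0, c_2 = -1/2

p(D) = -(3/2)·I − (1/2)·D^2, i.e. c_0 = -3/2, c_1 = 0, c_2 = -1/2


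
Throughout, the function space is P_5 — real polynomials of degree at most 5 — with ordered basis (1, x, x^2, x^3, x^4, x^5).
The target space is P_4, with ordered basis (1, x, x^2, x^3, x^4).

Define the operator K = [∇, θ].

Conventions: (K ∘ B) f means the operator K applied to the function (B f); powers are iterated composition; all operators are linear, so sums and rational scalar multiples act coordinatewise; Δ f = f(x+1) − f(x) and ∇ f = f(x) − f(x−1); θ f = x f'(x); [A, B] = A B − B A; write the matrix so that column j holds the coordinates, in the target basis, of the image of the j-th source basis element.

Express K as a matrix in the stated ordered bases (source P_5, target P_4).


the matrix is [[0, 1, -2, 3, -4, 5]; [0, 0, 2, -6, 12, -20]; [0, 0, 0, 3, -12, 30]; [0, 0, 0, 0, 4, -20]; [0, 0, 0, 0, 0, 5]] (rows listed top to bottom)

image of 1: 0
image of x: 1
image of x^2: 2x - 2
image of x^3: 3x^2 - 6x + 3
image of x^4: 4x^3 - 12x^2 + 12x - 4
image of x^5: 5x^4 - 20x^3 + 30x^2 - 20x + 5
each image's coordinates form column j of the matrix


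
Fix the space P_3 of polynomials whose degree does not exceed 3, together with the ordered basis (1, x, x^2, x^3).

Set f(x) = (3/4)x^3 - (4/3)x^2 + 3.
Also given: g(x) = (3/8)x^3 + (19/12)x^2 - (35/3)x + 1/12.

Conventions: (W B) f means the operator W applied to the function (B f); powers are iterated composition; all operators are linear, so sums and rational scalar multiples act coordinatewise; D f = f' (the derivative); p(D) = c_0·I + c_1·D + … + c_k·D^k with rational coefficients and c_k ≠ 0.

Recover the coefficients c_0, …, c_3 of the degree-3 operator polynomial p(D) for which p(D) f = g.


c_0 = 1/2, c_1 = 1, c_2 = -2, c_3 = -3/2

D^0 f = (3/4)x^3 - (4/3)x^2 + 3
D^1 f = (9/4)x^2 - (8/3)x
D^2 f = (9/2)x - 8/3
D^3 f = 9/2
matching coefficients of g against c_0 f + c_1 Df + … from the top degree down determines the c_i
solution: c_0 = 1/2, c_1 = 1, c_2 = -2, c_3 = -3/2
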